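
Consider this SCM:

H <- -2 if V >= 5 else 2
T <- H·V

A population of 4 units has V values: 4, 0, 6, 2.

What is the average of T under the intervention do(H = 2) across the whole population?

Under do(H=2), H's equation is replaced by H=2 for every unit. Per-unit T: 8, 0, 12, 4. Mean = 6.

6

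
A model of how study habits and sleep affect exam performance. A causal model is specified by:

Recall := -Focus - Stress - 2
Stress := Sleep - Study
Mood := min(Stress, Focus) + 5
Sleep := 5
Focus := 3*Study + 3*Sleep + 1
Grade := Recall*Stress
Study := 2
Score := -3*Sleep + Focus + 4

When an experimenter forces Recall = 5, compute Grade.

15

do(Recall=5) replaces the equation Recall := -Focus - Stress - 2 with the constant Recall = 5.
Stress = Sleep - Study  [with Sleep=5, Study=2]  = 3
Grade = Recall*Stress  [with Recall=5, Stress=3]  = 15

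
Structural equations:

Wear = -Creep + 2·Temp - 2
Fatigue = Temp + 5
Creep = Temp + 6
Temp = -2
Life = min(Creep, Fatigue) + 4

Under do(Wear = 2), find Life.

do(Wear=2) replaces the equation Wear = -Creep + 2·Temp - 2 with the constant Wear = 2.
Life is not downstream of the intervention, so its value is determined by the original equations.
Creep = Temp + 6  [with Temp=-2]  = 4
Fatigue = Temp + 5  [with Temp=-2]  = 3
Life = min(Creep, Fatigue) + 4  [with Creep=4, Fatigue=3]  = 7

7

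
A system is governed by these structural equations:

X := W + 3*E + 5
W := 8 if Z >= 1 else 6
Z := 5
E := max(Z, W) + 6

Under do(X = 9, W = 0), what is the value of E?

11

Setting X = 9, W = 0 by intervention discards those variables' equations.
E = max(Z, W) + 6  [with Z=5, W=0]  = 11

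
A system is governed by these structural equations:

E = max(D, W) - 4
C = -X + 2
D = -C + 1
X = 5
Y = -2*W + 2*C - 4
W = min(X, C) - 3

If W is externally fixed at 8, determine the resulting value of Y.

-26

Under do(W=8), the mechanism W = min(X, C) - 3 is discarded; W is fixed at 8.
C = -X + 2  [with X=5]  = -3
Y = -2*W + 2*C - 4  [with W=8, C=-3]  = -26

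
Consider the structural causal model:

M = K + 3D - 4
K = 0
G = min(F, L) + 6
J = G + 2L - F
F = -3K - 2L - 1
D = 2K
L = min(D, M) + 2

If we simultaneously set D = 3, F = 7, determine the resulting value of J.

The joint intervention fixes D = 3, F = 7, removing each variable's own equation.
M = K + 3D - 4  [with K=0, D=3]  = 5
L = min(D, M) + 2  [with D=3, M=5]  = 5
G = min(F, L) + 6  [with F=7, L=5]  = 11
J = G + 2L - F  [with G=11, L=5, F=7]  = 14

14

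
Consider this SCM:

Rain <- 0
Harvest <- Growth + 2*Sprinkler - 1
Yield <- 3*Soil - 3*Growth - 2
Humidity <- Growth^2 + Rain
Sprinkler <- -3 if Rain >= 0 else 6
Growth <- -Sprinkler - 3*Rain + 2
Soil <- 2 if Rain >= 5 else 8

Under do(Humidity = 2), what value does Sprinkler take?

Under do(Humidity=2), the mechanism Humidity <- Growth^2 + Rain is discarded; Humidity is fixed at 2.
No directed path runs from Humidity to Sprinkler, so Sprinkler keeps its natural value.
Sprinkler = -3 if Rain >= 0 else 6  [with Rain=0]  = -3

-3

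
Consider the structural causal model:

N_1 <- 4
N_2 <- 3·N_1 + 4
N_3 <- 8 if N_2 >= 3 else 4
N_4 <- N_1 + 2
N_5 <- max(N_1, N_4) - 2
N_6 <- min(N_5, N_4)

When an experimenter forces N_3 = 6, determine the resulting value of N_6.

The intervention breaks the incoming arrows to N_3: N_3 <- 8 if N_2 >= 3 else 4 no longer applies, and N_3 = 6.
No directed path runs from N_3 to N_6, so N_6 keeps its natural value.
N_4 = N_1 + 2  [with N_1=4]  = 6
N_5 = max(N_1, N_4) - 2  [with N_1=4, N_4=6]  = 4
N_6 = min(N_5, N_4)  [with N_5=4, N_4=6]  = 4

4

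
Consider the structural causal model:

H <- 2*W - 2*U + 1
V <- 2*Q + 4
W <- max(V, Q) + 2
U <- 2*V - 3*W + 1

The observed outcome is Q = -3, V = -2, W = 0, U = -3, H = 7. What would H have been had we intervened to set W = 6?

55

do(W=6) replaces the equation W <- max(V, Q) + 2 with the constant W = 6.
V = 2*Q + 4  [with Q=-3]  = -2
U = 2*V - 3*W + 1  [with V=-2, W=6]  = -21
H = 2*W - 2*U + 1  [with W=6, U=-21]  = 55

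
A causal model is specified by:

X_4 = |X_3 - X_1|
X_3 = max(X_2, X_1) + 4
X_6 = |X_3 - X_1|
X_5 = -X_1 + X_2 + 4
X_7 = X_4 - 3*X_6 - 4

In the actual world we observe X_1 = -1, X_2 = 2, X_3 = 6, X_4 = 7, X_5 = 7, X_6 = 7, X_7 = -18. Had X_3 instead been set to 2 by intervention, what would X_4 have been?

The intervention breaks the incoming arrows to X_3: X_3 = max(X_2, X_1) + 4 no longer applies, and X_3 = 2.
X_4 = |X_3 - X_1|  [with X_3=2, X_1=-1]  = 3

3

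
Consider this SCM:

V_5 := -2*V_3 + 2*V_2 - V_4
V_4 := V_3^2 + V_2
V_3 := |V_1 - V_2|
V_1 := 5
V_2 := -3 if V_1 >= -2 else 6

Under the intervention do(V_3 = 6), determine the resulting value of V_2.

Under do(V_3=6), the mechanism V_3 := |V_1 - V_2| is discarded; V_3 is fixed at 6.
Since V_2 is not a descendant of the intervened variable, it is unaffected.
V_2 = -3 if V_1 >= -2 else 6  [with V_1=5]  = -3

-3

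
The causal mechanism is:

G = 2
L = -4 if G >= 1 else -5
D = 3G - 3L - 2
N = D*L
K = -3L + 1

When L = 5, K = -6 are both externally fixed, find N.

-55

Under do(L = 5, K = -6), each intervened variable's structural equation is replaced by its fixed value.
D = 3G - 3L - 2  [with G=2, L=5]  = -11
N = D*L  [with D=-11, L=5]  = -55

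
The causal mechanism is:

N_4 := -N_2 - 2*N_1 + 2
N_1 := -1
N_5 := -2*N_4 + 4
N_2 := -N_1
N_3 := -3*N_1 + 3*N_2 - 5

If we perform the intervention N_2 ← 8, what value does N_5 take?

do(N_2=8) replaces the equation N_2 := -N_1 with the constant N_2 = 8.
N_4 = -N_2 - 2*N_1 + 2  [with N_2=8, N_1=-1]  = -4
N_5 = -2*N_4 + 4  [with N_4=-4]  = 12

12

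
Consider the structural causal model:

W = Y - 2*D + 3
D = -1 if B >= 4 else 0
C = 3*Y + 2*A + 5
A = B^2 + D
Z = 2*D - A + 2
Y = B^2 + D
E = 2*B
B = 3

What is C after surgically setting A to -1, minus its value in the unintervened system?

do(A=-1) replaces the equation A = B^2 + D with the constant A = -1.
D = -1 if B >= 4 else 0  [with B=3]  = 0
Y = B^2 + D  [with B=3, D=0]  = 9
C = 3*Y + 2*A + 5  [with Y=9, A=-1]  = 30
Without intervention: D = -1 if B >= 4 else 0  [with B=3]  = 0; A = B^2 + D  [with B=3, D=0]  = 9; Y = B^2 + D  [with B=3, D=0]  = 9; C = 3*Y + 2*A + 5  [with Y=9, A=9]  = 50.
Change = 30 − 50 = -20.

-20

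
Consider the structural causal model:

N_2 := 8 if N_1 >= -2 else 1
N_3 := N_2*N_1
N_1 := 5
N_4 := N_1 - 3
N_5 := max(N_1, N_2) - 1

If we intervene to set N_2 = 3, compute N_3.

The intervention breaks the incoming arrows to N_2: N_2 := 8 if N_1 >= -2 else 1 no longer applies, and N_2 = 3.
N_3 = N_2*N_1  [with N_2=3, N_1=5]  = 15

15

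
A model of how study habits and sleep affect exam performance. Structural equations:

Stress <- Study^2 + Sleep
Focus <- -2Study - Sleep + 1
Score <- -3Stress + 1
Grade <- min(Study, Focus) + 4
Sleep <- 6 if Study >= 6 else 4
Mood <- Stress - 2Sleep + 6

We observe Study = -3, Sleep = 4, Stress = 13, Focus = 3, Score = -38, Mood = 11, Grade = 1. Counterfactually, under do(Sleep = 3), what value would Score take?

-35

do(Sleep=3) replaces the equation Sleep <- 6 if Study >= 6 else 4 with the constant Sleep = 3.
Stress = Study^2 + Sleep  [with Study=-3, Sleep=3]  = 12
Score = -3Stress + 1  [with Stress=12]  = -35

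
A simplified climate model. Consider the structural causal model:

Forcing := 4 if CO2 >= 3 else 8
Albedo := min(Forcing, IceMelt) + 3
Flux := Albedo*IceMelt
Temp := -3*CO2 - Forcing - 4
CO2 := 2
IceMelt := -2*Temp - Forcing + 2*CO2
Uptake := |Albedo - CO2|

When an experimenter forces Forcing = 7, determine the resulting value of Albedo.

do(Forcing=7) replaces the equation Forcing := 4 if CO2 >= 3 else 8 with the constant Forcing = 7.
Temp = -3*CO2 - Forcing - 4  [with CO2=2, Forcing=7]  = -17
IceMelt = -2*Temp - Forcing + 2*CO2  [with Temp=-17, Forcing=7, CO2=2]  = 31
Albedo = min(Forcing, IceMelt) + 3  [with Forcing=7, IceMelt=31]  = 10

10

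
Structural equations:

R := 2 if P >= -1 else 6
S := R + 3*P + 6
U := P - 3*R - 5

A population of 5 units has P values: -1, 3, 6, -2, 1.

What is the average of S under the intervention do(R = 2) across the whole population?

12.2

Every unit gets R=2 under the intervention. S values become 5, 17, 26, 2, 11; E[S|do(R=2)] = 12.2.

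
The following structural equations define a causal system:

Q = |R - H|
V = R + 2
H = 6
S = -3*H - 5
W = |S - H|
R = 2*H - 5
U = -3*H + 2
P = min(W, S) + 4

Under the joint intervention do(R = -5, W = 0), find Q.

11

Setting R = -5, W = 0 by intervention discards those variables' equations.
Q = |R - H|  [with R=-5, H=6]  = 11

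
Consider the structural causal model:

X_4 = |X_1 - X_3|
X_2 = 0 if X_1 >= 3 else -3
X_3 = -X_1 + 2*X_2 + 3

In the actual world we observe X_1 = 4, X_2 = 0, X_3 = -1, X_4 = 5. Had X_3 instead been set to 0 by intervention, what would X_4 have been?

The intervention breaks the incoming arrows to X_3: X_3 = -X_1 + 2*X_2 + 3 no longer applies, and X_3 = 0.
X_4 = |X_1 - X_3|  [with X_1=4, X_3=0]  = 4

4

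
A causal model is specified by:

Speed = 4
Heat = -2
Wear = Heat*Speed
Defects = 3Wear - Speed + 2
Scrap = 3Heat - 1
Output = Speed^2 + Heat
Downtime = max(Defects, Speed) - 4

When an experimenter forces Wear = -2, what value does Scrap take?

-7

do(Wear=-2) replaces the equation Wear = Heat*Speed with the constant Wear = -2.
Scrap is not downstream of the intervention, so its value is determined by the original equations.
Scrap = 3Heat - 1  [with Heat=-2]  = -7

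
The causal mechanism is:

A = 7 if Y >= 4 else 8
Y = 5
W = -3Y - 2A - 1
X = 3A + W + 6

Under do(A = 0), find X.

-10

Under do(A=0), the mechanism A = 7 if Y >= 4 else 8 is discarded; A is fixed at 0.
W = -3Y - 2A - 1  [with Y=5, A=0]  = -16
X = 3A + W + 6  [with A=0, W=-16]  = -10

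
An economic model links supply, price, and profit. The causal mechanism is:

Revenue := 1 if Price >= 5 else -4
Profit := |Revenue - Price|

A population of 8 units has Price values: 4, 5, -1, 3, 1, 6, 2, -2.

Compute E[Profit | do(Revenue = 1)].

2.5

do(Revenue=1) breaks Revenue's dependence on Price. With Revenue=1 fixed, Profit across the units is 3, 4, 2, 2, 0, 5, 1, 3, mean 2.5.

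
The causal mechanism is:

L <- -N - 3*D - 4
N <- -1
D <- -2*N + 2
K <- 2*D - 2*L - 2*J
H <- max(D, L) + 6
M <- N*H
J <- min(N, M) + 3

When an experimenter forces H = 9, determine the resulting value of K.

The intervention breaks the incoming arrows to H: H <- max(D, L) + 6 no longer applies, and H = 9.
D = -2*N + 2  [with N=-1]  = 4
L = -N - 3*D - 4  [with N=-1, D=4]  = -15
M = N*H  [with N=-1, H=9]  = -9
J = min(N, M) + 3  [with N=-1, M=-9]  = -6
K = 2*D - 2*L - 2*J  [with D=4, L=-15, J=-6]  = 50

50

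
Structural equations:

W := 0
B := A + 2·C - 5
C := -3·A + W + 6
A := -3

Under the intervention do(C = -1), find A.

-3

Under do(C=-1), the mechanism C := -3·A + W + 6 is discarded; C is fixed at -1.
Since A is not a descendant of the intervened variable, it is unaffected.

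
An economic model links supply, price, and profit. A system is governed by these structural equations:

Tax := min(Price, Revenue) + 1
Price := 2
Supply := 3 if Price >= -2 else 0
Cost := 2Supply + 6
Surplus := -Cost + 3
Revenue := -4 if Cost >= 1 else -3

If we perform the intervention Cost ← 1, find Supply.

3

Under do(Cost=1), the mechanism Cost := 2Supply + 6 is discarded; Cost is fixed at 1.
Since Supply is not a descendant of the intervened variable, it is unaffected.
Supply = 3 if Price >= -2 else 0  [with Price=2]  = 3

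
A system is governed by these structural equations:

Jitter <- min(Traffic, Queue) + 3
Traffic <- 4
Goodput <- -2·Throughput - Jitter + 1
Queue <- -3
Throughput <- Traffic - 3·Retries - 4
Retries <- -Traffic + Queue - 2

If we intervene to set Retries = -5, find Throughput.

do(Retries=-5) replaces the equation Retries <- -Traffic + Queue - 2 with the constant Retries = -5.
Throughput = Traffic - 3·Retries - 4  [with Traffic=4, Retries=-5]  = 15

15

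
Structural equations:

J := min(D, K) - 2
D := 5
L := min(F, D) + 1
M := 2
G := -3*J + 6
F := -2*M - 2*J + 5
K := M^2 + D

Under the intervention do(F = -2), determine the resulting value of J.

3

do(F=-2) replaces the equation F := -2*M - 2*J + 5 with the constant F = -2.
No directed path runs from F to J, so J keeps its natural value.
K = M^2 + D  [with M=2, D=5]  = 9
J = min(D, K) - 2  [with D=5, K=9]  = 3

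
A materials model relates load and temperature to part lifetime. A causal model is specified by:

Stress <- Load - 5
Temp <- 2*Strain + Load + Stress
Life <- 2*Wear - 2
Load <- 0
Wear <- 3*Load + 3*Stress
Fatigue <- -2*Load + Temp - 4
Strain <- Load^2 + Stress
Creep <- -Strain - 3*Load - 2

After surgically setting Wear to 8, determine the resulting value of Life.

Intervening sets Wear = 8 and removes its equation (Wear <- 3*Load + 3*Stress).
Life = 2*Wear - 2  [with Wear=8]  = 14

14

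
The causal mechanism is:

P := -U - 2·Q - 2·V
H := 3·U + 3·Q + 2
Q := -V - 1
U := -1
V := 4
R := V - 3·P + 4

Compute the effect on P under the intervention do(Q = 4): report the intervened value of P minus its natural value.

-18

The intervention breaks the incoming arrows to Q: Q := -V - 1 no longer applies, and Q = 4.
P = -U - 2·Q - 2·V  [with U=-1, Q=4, V=4]  = -15
Without intervention: Q = -V - 1  [with V=4]  = -5; P = -U - 2·Q - 2·V  [with U=-1, Q=-5, V=4]  = 3.
Change = -15 − 3 = -18.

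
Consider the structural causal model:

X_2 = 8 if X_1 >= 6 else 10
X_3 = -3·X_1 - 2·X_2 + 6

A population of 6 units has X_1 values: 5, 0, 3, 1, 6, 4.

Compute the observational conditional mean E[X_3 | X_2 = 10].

Conditioning on X_2=10 selects the 5 unit(s) with X_1 ∈ {5, 0, 3, 1, 4}. Their X_3 values: -29, -14, -23, -17, -26. Mean = -21.8.

-21.8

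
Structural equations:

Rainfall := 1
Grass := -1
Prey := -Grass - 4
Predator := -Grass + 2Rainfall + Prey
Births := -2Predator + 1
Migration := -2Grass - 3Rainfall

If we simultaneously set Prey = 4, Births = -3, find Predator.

The joint intervention fixes Prey = 4, Births = -3, removing each variable's own equation.
Predator = -Grass + 2Rainfall + Prey  [with Grass=-1, Rainfall=1, Prey=4]  = 7

7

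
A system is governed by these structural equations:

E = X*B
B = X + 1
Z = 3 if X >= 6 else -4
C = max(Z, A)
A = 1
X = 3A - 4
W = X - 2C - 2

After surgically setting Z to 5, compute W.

do(Z=5) replaces the equation Z = 3 if X >= 6 else -4 with the constant Z = 5.
X = 3A - 4  [with A=1]  = -1
C = max(Z, A)  [with Z=5, A=1]  = 5
W = X - 2C - 2  [with X=-1, C=5]  = -13

-13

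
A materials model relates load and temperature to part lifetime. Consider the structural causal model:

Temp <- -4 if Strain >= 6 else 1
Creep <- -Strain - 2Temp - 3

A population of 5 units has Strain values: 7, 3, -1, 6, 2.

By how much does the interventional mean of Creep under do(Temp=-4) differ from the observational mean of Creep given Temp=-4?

Under do(Temp=-4), Temp's equation is replaced by Temp=-4 for every unit. Per-unit Creep: -2, 2, 6, -1, 3. Mean = 1.6.
Observing Temp=-4 restricts to units where Temp's equation naturally yields -4: Strain ∈ {7, 6}. In that subpopulation Creep = -2, -1, mean -1.5.
Difference = 1.6 − (-1.5) = 3.1.

3.1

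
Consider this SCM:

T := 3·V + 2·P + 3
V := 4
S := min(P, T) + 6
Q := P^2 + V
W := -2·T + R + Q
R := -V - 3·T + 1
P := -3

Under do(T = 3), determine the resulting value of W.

-5

The intervention breaks the incoming arrows to T: T := 3·V + 2·P + 3 no longer applies, and T = 3.
Q = P^2 + V  [with P=-3, V=4]  = 13
R = -V - 3·T + 1  [with V=4, T=3]  = -12
W = -2·T + R + Q  [with T=3, R=-12, Q=13]  = -5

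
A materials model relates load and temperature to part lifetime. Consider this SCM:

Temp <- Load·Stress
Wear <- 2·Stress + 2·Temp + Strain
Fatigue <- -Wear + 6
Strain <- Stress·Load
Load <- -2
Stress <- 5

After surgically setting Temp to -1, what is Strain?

Under do(Temp=-1), the mechanism Temp <- Load·Stress is discarded; Temp is fixed at -1.
Since Strain is not a descendant of the intervened variable, it is unaffected.
Strain = Stress·Load  [with Stress=5, Load=-2]  = -10

-10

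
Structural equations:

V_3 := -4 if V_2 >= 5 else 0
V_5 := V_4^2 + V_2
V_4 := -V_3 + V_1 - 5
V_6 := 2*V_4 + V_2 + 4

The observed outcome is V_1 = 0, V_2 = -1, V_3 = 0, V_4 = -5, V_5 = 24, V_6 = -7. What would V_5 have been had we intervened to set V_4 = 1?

0

Intervening sets V_4 = 1 and removes its equation (V_4 := -V_3 + V_1 - 5).
V_5 = V_4^2 + V_2  [with V_4=1, V_2=-1]  = 0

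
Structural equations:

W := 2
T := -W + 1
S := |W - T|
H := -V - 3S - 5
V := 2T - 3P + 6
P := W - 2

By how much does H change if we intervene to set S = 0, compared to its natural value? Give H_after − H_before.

Under do(S=0), the mechanism S := |W - T| is discarded; S is fixed at 0.
T = -W + 1  [with W=2]  = -1
P = W - 2  [with W=2]  = 0
V = 2T - 3P + 6  [with T=-1, P=0]  = 4
H = -V - 3S - 5  [with V=4, S=0]  = -9
Without intervention: T = -W + 1  [with W=2]  = -1; P = W - 2  [with W=2]  = 0; S = |W - T|  [with W=2, T=-1]  = 3; V = 2T - 3P + 6  [with T=-1, P=0]  = 4; H = -V - 3S - 5  [with V=4, S=3]  = -18.
Change = -9 − (-18) = 9.

9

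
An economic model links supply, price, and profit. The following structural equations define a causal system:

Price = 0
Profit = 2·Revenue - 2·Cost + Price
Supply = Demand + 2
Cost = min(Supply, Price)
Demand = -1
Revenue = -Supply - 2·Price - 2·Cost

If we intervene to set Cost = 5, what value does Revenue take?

Intervening sets Cost = 5 and removes its equation (Cost = min(Supply, Price)).
Supply = Demand + 2  [with Demand=-1]  = 1
Revenue = -Supply - 2·Price - 2·Cost  [with Supply=1, Price=0, Cost=5]  = -11

-11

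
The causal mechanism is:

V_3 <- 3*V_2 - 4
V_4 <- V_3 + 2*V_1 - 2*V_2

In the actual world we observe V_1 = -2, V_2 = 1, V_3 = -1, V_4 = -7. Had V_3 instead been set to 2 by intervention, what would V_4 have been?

-4

The intervention breaks the incoming arrows to V_3: V_3 <- 3*V_2 - 4 no longer applies, and V_3 = 2.
V_4 = V_3 + 2*V_1 - 2*V_2  [with V_3=2, V_1=-2, V_2=1]  = -4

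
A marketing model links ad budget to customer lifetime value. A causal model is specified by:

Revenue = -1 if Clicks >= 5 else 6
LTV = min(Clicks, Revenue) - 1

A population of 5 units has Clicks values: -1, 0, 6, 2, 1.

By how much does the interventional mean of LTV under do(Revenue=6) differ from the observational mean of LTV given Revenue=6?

1.1

do(Revenue=6) breaks Revenue's dependence on Clicks. With Revenue=6 fixed, LTV across the units is -2, -1, 5, 1, 0, mean 0.6.
E[LTV|Revenue=6] averages over only the 4 units with Revenue=6 (Clicks = -1, 0, 2, 1): LTV = -2, -1, 1, 0, mean -0.5.
Difference = 0.6 − (-0.5) = 1.1.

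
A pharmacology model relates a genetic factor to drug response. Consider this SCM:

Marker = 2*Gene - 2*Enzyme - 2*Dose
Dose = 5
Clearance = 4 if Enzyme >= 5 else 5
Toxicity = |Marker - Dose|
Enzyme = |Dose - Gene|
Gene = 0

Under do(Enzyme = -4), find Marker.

The intervention breaks the incoming arrows to Enzyme: Enzyme = |Dose - Gene| no longer applies, and Enzyme = -4.
Marker = 2*Gene - 2*Enzyme - 2*Dose  [with Gene=0, Enzyme=-4, Dose=5]  = -2

-2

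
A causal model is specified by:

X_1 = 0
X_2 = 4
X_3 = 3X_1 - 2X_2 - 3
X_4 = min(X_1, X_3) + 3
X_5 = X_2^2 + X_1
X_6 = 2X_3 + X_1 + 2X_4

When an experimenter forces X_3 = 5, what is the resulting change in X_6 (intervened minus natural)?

The intervention breaks the incoming arrows to X_3: X_3 = 3X_1 - 2X_2 - 3 no longer applies, and X_3 = 5.
X_4 = min(X_1, X_3) + 3  [with X_1=0, X_3=5]  = 3
X_6 = 2X_3 + X_1 + 2X_4  [with X_3=5, X_1=0, X_4=3]  = 16
Without intervention: X_3 = 3X_1 - 2X_2 - 3  [with X_1=0, X_2=4]  = -11; X_4 = min(X_1, X_3) + 3  [with X_1=0, X_3=-11]  = -8; X_6 = 2X_3 + X_1 + 2X_4  [with X_3=-11, X_1=0, X_4=-8]  = -38.
Change = 16 − (-38) = 54.

54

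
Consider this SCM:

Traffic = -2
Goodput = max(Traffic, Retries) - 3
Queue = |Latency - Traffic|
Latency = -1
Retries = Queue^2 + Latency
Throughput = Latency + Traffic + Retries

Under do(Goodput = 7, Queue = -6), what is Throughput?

32

Under do(Goodput = 7, Queue = -6), each intervened variable's structural equation is replaced by its fixed value.
Retries = Queue^2 + Latency  [with Queue=-6, Latency=-1]  = 35
Throughput = Latency + Traffic + Retries  [with Latency=-1, Traffic=-2, Retries=35]  = 32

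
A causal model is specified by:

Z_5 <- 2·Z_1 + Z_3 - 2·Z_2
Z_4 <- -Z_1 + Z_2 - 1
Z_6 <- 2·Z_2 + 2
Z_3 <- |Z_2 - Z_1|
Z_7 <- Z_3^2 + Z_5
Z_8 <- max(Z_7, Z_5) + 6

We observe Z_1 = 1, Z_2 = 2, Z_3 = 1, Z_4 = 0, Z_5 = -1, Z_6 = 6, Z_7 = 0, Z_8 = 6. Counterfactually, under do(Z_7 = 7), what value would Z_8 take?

13

do(Z_7=7) replaces the equation Z_7 <- Z_3^2 + Z_5 with the constant Z_7 = 7.
Z_3 = |Z_2 - Z_1|  [with Z_2=2, Z_1=1]  = 1
Z_5 = 2·Z_1 + Z_3 - 2·Z_2  [with Z_1=1, Z_3=1, Z_2=2]  = -1
Z_8 = max(Z_7, Z_5) + 6  [with Z_7=7, Z_5=-1]  = 13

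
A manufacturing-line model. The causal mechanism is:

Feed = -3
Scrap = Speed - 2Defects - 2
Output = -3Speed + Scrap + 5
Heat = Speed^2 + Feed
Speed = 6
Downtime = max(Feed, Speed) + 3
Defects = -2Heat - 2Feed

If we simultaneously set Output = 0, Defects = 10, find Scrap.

-16

Setting Output = 0, Defects = 10 by intervention discards those variables' equations.
Scrap = Speed - 2Defects - 2  [with Speed=6, Defects=10]  = -16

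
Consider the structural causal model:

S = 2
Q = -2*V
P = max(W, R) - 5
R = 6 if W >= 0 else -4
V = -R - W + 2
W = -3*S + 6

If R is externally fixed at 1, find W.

0

Under do(R=1), the mechanism R = 6 if W >= 0 else -4 is discarded; R is fixed at 1.
Since W is not a descendant of the intervened variable, it is unaffected.
W = -3*S + 6  [with S=2]  = 0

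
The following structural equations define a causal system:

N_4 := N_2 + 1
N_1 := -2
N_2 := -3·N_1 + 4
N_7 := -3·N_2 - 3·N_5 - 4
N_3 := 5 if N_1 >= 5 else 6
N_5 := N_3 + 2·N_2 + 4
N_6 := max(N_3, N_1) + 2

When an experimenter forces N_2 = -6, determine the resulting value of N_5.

-2

do(N_2=-6) replaces the equation N_2 := -3·N_1 + 4 with the constant N_2 = -6.
N_3 = 5 if N_1 >= 5 else 6  [with N_1=-2]  = 6
N_5 = N_3 + 2·N_2 + 4  [with N_3=6, N_2=-6]  = -2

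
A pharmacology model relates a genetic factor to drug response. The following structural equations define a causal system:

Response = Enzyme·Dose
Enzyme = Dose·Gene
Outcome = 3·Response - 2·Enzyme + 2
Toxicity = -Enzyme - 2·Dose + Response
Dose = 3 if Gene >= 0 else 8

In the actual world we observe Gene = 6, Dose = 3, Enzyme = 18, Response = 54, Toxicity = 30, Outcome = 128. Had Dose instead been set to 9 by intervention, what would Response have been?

486

Under do(Dose=9), the mechanism Dose = 3 if Gene >= 0 else 8 is discarded; Dose is fixed at 9.
Enzyme = Dose·Gene  [with Dose=9, Gene=6]  = 54
Response = Enzyme·Dose  [with Enzyme=54, Dose=9]  = 486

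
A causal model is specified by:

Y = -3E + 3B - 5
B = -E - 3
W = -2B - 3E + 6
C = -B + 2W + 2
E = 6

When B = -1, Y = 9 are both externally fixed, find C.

Setting B = -1, Y = 9 by intervention discards those variables' equations.
W = -2B - 3E + 6  [with B=-1, E=6]  = -10
C = -B + 2W + 2  [with B=-1, W=-10]  = -17

-17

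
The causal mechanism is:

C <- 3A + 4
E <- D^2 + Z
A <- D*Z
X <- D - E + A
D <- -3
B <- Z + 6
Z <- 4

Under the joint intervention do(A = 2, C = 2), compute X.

-14

Setting A = 2, C = 2 by intervention discards those variables' equations.
E = D^2 + Z  [with D=-3, Z=4]  = 13
X = D - E + A  [with D=-3, E=13, A=2]  = -14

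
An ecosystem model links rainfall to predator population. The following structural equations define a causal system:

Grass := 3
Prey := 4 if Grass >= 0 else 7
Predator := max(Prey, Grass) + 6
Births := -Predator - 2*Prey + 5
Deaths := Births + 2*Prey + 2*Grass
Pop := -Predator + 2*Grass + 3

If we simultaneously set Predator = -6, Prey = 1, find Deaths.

17

Setting Predator = -6, Prey = 1 by intervention discards those variables' equations.
Births = -Predator - 2*Prey + 5  [with Predator=-6, Prey=1]  = 9
Deaths = Births + 2*Prey + 2*Grass  [with Births=9, Prey=1, Grass=3]  = 17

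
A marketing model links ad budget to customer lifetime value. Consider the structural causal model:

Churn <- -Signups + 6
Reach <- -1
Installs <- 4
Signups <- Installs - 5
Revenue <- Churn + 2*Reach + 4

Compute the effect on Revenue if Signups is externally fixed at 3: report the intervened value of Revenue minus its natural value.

do(Signups=3) replaces the equation Signups <- Installs - 5 with the constant Signups = 3.
Churn = -Signups + 6  [with Signups=3]  = 3
Revenue = Churn + 2*Reach + 4  [with Churn=3, Reach=-1]  = 5
Without intervention: Signups = Installs - 5  [with Installs=4]  = -1; Churn = -Signups + 6  [with Signups=-1]  = 7; Revenue = Churn + 2*Reach + 4  [with Churn=7, Reach=-1]  = 9.
Change = 5 − 9 = -4.

-4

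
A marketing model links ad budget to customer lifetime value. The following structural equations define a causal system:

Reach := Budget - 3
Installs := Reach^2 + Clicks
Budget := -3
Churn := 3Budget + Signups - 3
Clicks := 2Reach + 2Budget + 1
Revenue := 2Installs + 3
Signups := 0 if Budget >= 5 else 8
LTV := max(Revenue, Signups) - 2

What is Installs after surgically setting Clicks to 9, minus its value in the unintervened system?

26

The intervention breaks the incoming arrows to Clicks: Clicks := 2Reach + 2Budget + 1 no longer applies, and Clicks = 9.
Reach = Budget - 3  [with Budget=-3]  = -6
Installs = Reach^2 + Clicks  [with Reach=-6, Clicks=9]  = 45
Without intervention: Reach = Budget - 3  [with Budget=-3]  = -6; Clicks = 2Reach + 2Budget + 1  [with Reach=-6, Budget=-3]  = -17; Installs = Reach^2 + Clicks  [with Reach=-6, Clicks=-17]  = 19.
Change = 45 − 19 = 26.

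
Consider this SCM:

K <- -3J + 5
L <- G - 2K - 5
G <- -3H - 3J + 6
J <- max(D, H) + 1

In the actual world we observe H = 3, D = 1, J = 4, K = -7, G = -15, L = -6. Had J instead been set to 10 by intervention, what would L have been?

12

The intervention breaks the incoming arrows to J: J <- max(D, H) + 1 no longer applies, and J = 10.
K = -3J + 5  [with J=10]  = -25
G = -3H - 3J + 6  [with H=3, J=10]  = -33
L = G - 2K - 5  [with G=-33, K=-25]  = 12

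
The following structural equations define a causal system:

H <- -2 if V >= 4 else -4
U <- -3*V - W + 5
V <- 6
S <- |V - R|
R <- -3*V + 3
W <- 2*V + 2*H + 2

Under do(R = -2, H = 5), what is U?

Setting R = -2, H = 5 by intervention discards those variables' equations.
W = 2*V + 2*H + 2  [with V=6, H=5]  = 24
U = -3*V - W + 5  [with V=6, W=24]  = -37

-37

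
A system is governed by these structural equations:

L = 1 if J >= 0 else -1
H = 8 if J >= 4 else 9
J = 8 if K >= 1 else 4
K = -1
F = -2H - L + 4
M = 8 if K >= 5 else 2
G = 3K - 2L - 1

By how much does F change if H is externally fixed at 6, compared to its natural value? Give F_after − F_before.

Intervening sets H = 6 and removes its equation (H = 8 if J >= 4 else 9).
J = 8 if K >= 1 else 4  [with K=-1]  = 4
L = 1 if J >= 0 else -1  [with J=4]  = 1
F = -2H - L + 4  [with H=6, L=1]  = -9
Without intervention: J = 8 if K >= 1 else 4  [with K=-1]  = 4; L = 1 if J >= 0 else -1  [with J=4]  = 1; H = 8 if J >= 4 else 9  [with J=4]  = 8; F = -2H - L + 4  [with H=8, L=1]  = -13.
Change = -9 − (-13) = 4.

4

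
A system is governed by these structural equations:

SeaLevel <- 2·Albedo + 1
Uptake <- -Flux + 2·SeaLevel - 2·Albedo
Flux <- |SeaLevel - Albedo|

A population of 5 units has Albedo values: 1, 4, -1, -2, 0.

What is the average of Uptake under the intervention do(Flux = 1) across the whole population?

1.8

The intervention sets Flux=1 in all 5 units regardless of Albedo. Recomputing Uptake per unit gives 3, 9, -1, -3, 1; average 1.8.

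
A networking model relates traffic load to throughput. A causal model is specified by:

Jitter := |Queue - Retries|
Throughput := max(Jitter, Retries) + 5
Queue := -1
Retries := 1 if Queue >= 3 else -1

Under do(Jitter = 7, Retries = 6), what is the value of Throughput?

The joint intervention fixes Jitter = 7, Retries = 6, removing each variable's own equation.
Throughput = max(Jitter, Retries) + 5  [with Jitter=7, Retries=6]  = 12

12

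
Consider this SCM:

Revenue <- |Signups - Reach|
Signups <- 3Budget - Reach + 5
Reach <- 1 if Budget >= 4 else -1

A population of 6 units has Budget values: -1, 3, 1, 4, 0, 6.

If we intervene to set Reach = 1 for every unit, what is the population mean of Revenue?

9.5

Every unit gets Reach=1 under the intervention. Revenue values become 0, 12, 6, 15, 3, 21; E[Revenue|do(Reach=1)] = 9.5.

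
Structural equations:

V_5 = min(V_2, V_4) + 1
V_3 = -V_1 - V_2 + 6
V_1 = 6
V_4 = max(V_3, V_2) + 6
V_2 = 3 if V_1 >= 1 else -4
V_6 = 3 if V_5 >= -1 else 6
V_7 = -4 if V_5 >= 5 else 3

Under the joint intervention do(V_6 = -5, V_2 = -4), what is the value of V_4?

10

Under do(V_6 = -5, V_2 = -4), each intervened variable's structural equation is replaced by its fixed value.
V_3 = -V_1 - V_2 + 6  [with V_1=6, V_2=-4]  = 4
V_4 = max(V_3, V_2) + 6  [with V_3=4, V_2=-4]  = 10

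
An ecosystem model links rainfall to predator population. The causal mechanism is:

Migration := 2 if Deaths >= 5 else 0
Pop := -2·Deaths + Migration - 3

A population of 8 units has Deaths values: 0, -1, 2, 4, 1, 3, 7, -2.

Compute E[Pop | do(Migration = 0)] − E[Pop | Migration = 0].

-1.5

Under do(Migration=0), Migration's equation is replaced by Migration=0 for every unit. Per-unit Pop: -3, -1, -7, -11, -5, -9, -17, 1. Mean = -6.5.
Observing Migration=0 restricts to units where Migration's equation naturally yields 0: Deaths ∈ {0, -1, 2, 4, 1, 3, -2}. In that subpopulation Pop = -3, -1, -7, -11, -5, -9, 1, mean -5.
Difference = -6.5 − (-5) = -1.5.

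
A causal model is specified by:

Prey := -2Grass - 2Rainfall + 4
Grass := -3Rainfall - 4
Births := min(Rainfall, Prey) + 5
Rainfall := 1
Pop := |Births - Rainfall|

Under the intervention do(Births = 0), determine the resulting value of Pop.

Intervening sets Births = 0 and removes its equation (Births := min(Rainfall, Prey) + 5).
Pop = |Births - Rainfall|  [with Births=0, Rainfall=1]  = 1

1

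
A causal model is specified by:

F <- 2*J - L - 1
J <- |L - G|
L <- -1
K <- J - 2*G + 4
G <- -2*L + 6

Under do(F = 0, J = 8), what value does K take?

-4

The joint intervention fixes F = 0, J = 8, removing each variable's own equation.
G = -2*L + 6  [with L=-1]  = 8
K = J - 2*G + 4  [with J=8, G=8]  = -4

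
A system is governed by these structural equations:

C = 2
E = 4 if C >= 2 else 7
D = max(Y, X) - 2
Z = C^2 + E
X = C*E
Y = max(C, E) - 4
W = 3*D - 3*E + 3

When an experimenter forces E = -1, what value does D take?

-4

Under do(E=-1), the mechanism E = 4 if C >= 2 else 7 is discarded; E is fixed at -1.
X = C*E  [with C=2, E=-1]  = -2
Y = max(C, E) - 4  [with C=2, E=-1]  = -2
D = max(Y, X) - 2  [with Y=-2, X=-2]  = -4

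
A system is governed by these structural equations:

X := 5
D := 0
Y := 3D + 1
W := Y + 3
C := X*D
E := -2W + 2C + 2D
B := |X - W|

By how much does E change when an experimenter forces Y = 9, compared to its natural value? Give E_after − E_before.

The intervention breaks the incoming arrows to Y: Y := 3D + 1 no longer applies, and Y = 9.
W = Y + 3  [with Y=9]  = 12
C = X*D  [with X=5, D=0]  = 0
E = -2W + 2C + 2D  [with W=12, C=0, D=0]  = -24
Without intervention: Y = 3D + 1  [with D=0]  = 1; W = Y + 3  [with Y=1]  = 4; C = X*D  [with X=5, D=0]  = 0; E = -2W + 2C + 2D  [with W=4, C=0, D=0]  = -8.
Change = -24 − (-8) = -16.

-16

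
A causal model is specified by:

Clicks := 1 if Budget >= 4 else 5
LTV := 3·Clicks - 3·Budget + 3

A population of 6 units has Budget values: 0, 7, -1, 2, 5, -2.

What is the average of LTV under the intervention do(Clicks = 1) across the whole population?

do(Clicks=1) breaks Clicks's dependence on Budget. With Clicks=1 fixed, LTV across the units is 6, -15, 9, 0, -9, 12, mean 0.5.

0.5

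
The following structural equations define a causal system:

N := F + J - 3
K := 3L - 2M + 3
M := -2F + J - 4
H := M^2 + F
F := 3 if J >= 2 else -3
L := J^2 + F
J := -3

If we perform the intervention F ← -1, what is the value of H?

24

Under do(F=-1), the mechanism F := 3 if J >= 2 else -3 is discarded; F is fixed at -1.
M = -2F + J - 4  [with F=-1, J=-3]  = -5
H = M^2 + F  [with M=-5, F=-1]  = 24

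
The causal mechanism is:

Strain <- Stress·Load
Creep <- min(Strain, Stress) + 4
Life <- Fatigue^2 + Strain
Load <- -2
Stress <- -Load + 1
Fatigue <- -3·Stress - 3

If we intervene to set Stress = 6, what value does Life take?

429

Under do(Stress=6), the mechanism Stress <- -Load + 1 is discarded; Stress is fixed at 6.
Strain = Stress·Load  [with Stress=6, Load=-2]  = -12
Fatigue = -3·Stress - 3  [with Stress=6]  = -21
Life = Fatigue^2 + Strain  [with Fatigue=-21, Strain=-12]  = 429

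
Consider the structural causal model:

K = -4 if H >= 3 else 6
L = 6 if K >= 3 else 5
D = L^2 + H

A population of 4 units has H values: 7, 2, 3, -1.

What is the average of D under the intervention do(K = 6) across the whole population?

do(K=6) breaks K's dependence on H. With K=6 fixed, D across the units is 43, 38, 39, 35, mean 38.75.

38.75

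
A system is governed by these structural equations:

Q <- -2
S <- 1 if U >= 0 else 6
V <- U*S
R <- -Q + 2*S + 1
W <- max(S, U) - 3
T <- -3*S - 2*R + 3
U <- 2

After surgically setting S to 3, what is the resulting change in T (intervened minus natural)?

The intervention breaks the incoming arrows to S: S <- 1 if U >= 0 else 6 no longer applies, and S = 3.
R = -Q + 2*S + 1  [with Q=-2, S=3]  = 9
T = -3*S - 2*R + 3  [with S=3, R=9]  = -24
Without intervention: S = 1 if U >= 0 else 6  [with U=2]  = 1; R = -Q + 2*S + 1  [with Q=-2, S=1]  = 5; T = -3*S - 2*R + 3  [with S=1, R=5]  = -10.
Change = -24 − (-10) = -14.

-14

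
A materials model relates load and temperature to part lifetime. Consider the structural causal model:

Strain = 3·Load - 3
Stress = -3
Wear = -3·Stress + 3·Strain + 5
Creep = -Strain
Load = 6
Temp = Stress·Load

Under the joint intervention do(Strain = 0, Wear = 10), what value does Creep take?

0

The joint intervention fixes Strain = 0, Wear = 10, removing each variable's own equation.
Creep = -Strain  [with Strain=0]  = 0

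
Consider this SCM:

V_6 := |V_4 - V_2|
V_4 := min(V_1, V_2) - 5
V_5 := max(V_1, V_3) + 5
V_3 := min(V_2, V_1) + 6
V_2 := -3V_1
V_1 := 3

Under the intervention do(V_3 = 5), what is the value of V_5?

do(V_3=5) replaces the equation V_3 := min(V_2, V_1) + 6 with the constant V_3 = 5.
V_5 = max(V_1, V_3) + 5  [with V_1=3, V_3=5]  = 10

10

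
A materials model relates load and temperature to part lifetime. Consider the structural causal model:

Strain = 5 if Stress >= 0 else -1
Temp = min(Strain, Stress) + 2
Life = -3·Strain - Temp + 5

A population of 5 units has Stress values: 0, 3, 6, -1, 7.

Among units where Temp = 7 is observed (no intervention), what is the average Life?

-17

Conditioning on Temp=7 selects the 2 unit(s) with Stress ∈ {6, 7}. Their Life values: -17, -17. Mean = -17.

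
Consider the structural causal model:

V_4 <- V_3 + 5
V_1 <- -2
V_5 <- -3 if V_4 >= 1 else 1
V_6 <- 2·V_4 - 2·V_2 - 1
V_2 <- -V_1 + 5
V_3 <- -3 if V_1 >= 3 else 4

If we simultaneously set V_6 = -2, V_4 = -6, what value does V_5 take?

Setting V_6 = -2, V_4 = -6 by intervention discards those variables' equations.
V_5 = -3 if V_4 >= 1 else 1  [with V_4=-6]  = 1

1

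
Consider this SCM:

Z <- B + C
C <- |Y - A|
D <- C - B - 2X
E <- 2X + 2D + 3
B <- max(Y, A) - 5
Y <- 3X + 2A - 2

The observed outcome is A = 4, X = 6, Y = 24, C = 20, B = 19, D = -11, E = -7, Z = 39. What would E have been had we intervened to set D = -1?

13

Intervening sets D = -1 and removes its equation (D <- C - B - 2X).
E = 2X + 2D + 3  [with X=6, D=-1]  = 13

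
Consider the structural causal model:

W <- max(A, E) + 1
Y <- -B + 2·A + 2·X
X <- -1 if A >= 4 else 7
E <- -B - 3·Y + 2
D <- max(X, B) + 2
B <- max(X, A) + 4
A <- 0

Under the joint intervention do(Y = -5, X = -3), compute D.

6

The joint intervention fixes Y = -5, X = -3, removing each variable's own equation.
B = max(X, A) + 4  [with X=-3, A=0]  = 4
D = max(X, B) + 2  [with X=-3, B=4]  = 6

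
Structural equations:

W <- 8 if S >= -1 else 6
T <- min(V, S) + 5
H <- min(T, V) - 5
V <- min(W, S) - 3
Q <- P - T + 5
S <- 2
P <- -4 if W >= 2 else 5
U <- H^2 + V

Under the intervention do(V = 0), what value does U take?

25

The intervention breaks the incoming arrows to V: V <- min(W, S) - 3 no longer applies, and V = 0.
T = min(V, S) + 5  [with V=0, S=2]  = 5
H = min(T, V) - 5  [with T=5, V=0]  = -5
U = H^2 + V  [with H=-5, V=0]  = 25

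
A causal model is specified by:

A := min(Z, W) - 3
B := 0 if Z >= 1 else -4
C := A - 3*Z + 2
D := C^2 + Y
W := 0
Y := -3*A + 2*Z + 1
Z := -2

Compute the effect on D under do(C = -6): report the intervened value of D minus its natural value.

27

Intervening sets C = -6 and removes its equation (C := A - 3*Z + 2).
A = min(Z, W) - 3  [with Z=-2, W=0]  = -5
Y = -3*A + 2*Z + 1  [with A=-5, Z=-2]  = 12
D = C^2 + Y  [with C=-6, Y=12]  = 48
Without intervention: A = min(Z, W) - 3  [with Z=-2, W=0]  = -5; Y = -3*A + 2*Z + 1  [with A=-5, Z=-2]  = 12; C = A - 3*Z + 2  [with A=-5, Z=-2]  = 3; D = C^2 + Y  [with C=3, Y=12]  = 21.
Change = 48 − 21 = 27.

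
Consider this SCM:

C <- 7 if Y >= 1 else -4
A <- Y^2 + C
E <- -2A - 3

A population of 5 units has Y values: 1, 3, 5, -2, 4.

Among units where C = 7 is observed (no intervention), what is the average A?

19.75

Conditioning on C=7 selects the 4 unit(s) with Y ∈ {1, 3, 5, 4}. Their A values: 8, 16, 32, 23. Mean = 19.75.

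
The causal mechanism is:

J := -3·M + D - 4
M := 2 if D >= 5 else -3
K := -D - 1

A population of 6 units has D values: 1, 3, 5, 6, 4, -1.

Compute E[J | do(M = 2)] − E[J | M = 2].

Every unit gets M=2 under the intervention. J values become -9, -7, -5, -4, -6, -11; E[J|do(M=2)] = -7.
Conditioning on M=2 selects the 2 unit(s) with D ∈ {5, 6}. Their J values: -5, -4. Mean = -4.5.
Difference = -7 − (-4.5) = -2.5.

-2.5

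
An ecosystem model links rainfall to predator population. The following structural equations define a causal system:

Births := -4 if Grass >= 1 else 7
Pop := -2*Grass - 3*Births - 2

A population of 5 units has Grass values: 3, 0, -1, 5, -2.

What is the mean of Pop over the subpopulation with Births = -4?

E[Pop|Births=-4] averages over only the 2 units with Births=-4 (Grass = 3, 5): Pop = 4, 0, mean 2.

2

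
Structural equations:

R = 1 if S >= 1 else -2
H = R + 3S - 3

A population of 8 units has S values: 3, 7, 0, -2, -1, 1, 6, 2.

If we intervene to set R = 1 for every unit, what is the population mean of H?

Under do(R=1), R's equation is replaced by R=1 for every unit. Per-unit H: 7, 19, -2, -8, -5, 1, 16, 4. Mean = 4.

4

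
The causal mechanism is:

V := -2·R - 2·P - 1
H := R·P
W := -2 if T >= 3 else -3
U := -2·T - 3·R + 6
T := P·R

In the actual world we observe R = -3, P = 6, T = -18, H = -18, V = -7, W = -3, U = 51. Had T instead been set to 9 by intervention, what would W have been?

The intervention breaks the incoming arrows to T: T := P·R no longer applies, and T = 9.
W = -2 if T >= 3 else -3  [with T=9]  = -2

-2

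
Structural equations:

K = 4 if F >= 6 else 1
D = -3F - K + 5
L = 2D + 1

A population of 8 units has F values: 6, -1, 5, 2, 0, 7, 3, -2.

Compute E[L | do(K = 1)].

The intervention sets K=1 in all 8 units regardless of F. Recomputing L per unit gives -27, 15, -21, -3, 9, -33, -9, 21; average -6.

-6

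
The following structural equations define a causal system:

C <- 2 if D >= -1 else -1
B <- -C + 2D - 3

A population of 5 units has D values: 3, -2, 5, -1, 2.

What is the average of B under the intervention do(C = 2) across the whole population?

do(C=2) breaks C's dependence on D. With C=2 fixed, B across the units is 1, -9, 5, -7, -1, mean -2.2.

-2.2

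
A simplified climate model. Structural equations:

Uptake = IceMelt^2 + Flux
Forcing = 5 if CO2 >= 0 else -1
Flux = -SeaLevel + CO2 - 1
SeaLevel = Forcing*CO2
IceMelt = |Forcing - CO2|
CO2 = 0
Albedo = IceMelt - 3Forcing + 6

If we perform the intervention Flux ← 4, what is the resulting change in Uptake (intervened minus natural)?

5

Intervening sets Flux = 4 and removes its equation (Flux = -SeaLevel + CO2 - 1).
Forcing = 5 if CO2 >= 0 else -1  [with CO2=0]  = 5
IceMelt = |Forcing - CO2|  [with Forcing=5, CO2=0]  = 5
Uptake = IceMelt^2 + Flux  [with IceMelt=5, Flux=4]  = 29
Without intervention: Forcing = 5 if CO2 >= 0 else -1  [with CO2=0]  = 5; IceMelt = |Forcing - CO2|  [with Forcing=5, CO2=0]  = 5; SeaLevel = Forcing*CO2  [with Forcing=5, CO2=0]  = 0; Flux = -SeaLevel + CO2 - 1  [with SeaLevel=0, CO2=0]  = -1; Uptake = IceMelt^2 + Flux  [with IceMelt=5, Flux=-1]  = 24.
Change = 29 − 24 = 5.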